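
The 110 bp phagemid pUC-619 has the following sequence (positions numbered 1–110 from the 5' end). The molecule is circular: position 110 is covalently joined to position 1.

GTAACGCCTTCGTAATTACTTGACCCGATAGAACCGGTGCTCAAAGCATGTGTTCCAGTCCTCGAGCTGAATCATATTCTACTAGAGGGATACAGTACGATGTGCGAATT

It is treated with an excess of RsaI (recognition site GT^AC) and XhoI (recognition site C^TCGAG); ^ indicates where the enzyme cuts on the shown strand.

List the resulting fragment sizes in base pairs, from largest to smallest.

The RsaI site (GTAC) starts at position 95.
RsaI cuts after base 2 of each site, so after position 96.
The XhoI site (CTCGAG) starts at position 61.
XhoI cuts after the first base of each site, so after position 61.
Combined cut positions: 61, 96.
Circular molecule, 2 cuts → 2 fragments:
  62–96 → 35 bp
  97–110 then 1–61 → 14 + 61 = 75 bp
Sorted largest to smallest: 75, 35 bp.

75, 35 bp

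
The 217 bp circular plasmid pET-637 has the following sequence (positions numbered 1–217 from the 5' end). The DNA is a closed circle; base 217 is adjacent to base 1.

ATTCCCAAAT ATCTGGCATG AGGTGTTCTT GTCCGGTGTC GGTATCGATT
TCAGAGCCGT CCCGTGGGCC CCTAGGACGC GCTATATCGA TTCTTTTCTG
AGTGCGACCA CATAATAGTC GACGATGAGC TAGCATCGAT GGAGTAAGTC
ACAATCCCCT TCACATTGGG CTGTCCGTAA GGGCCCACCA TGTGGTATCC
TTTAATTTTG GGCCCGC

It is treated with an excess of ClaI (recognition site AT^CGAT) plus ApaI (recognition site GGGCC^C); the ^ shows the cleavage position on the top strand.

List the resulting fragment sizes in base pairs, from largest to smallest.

ClaI sites (ATCGAT) start at positions 44, 86, 135.
ClaI cuts after base 2 of each site, so after positions 45, 87, 136.
ApaI sites (GGGCCC) start at positions 66, 181, 210.
ApaI cuts after base 5 of each site (before the last base), so after positions 70, 185, 214.
Combined cut positions: 45, 70, 87, 136, 185, 214.
Circular molecule, 6 cuts → 6 fragments:
  46–70 → 25 bp
  71–87 → 17 bp
  88–136 → 49 bp
  137–185 → 49 bp
  186–214 → 29 bp
  215–217 then 1–45 → 3 + 45 = 48 bp
Sorted largest to smallest: 49, 49, 48, 29, 25, 17 bp.

49, 49, 48, 29, 25, 17 bp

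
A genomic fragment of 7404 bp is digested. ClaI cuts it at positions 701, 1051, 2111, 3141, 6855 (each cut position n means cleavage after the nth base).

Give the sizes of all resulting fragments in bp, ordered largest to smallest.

Linear molecule, 5 cuts → 6 fragments:
  701 − 0 = 701 bp
  1051 − 701 = 350 bp
  2111 − 1051 = 1060 bp
  3141 − 2111 = 1030 bp
  6855 − 3141 = 3714 bp
  7404 − 6855 = 549 bp
Sorted largest to smallest: 3714, 1060, 1030, 701, 549, 350 bp.

3714, 1060, 1030, 701, 549, 350 bp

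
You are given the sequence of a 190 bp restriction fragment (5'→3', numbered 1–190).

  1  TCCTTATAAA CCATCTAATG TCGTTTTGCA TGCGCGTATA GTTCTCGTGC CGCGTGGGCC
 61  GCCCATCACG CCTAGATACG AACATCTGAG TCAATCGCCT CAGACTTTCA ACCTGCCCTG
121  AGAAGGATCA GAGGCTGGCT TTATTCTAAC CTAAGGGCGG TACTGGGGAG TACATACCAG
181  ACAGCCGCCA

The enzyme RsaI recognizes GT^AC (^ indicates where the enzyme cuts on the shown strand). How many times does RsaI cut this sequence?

GTAC occurs starting at positions 160, 170.
RsaI cuts at 2 sites.

2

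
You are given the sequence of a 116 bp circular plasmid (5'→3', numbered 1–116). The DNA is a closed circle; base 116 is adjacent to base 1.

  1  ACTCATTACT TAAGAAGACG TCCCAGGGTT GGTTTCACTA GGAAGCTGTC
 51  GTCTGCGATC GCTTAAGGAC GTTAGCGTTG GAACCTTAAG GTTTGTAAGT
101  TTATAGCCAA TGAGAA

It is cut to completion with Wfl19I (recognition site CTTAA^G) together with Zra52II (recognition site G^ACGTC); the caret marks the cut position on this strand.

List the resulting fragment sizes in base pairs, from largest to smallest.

49, 40, 23, 4 bp

Wfl19I sites (CTTAAG) start at positions 9, 62, 85.
Wfl19I cuts after base 5 of each site (before the last base), so after positions 13, 66, 89.
The Zra52II site (GACGTC) starts at position 17.
Zra52II cuts after the first base of each site, so after position 17.
Combined cut positions: 13, 17, 66, 89.
Circular molecule, 4 cuts → 4 fragments:
  14–17 → 4 bp
  18–66 → 49 bp
  67–89 → 23 bp
  90–116 then 1–13 → 27 + 13 = 40 bp
Sorted largest to smallest: 49, 40, 23, 4 bp.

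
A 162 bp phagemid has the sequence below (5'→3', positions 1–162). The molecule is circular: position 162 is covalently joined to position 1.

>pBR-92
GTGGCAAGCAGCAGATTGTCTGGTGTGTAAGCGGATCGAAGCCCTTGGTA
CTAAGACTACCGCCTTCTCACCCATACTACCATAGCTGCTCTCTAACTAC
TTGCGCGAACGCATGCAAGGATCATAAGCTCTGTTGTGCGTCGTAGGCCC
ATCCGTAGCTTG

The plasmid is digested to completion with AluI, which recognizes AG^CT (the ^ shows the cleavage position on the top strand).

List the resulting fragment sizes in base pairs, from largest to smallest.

AluI sites (AGCT) start at positions 84, 127, 157.
AluI cuts after base 2 of each site, so after positions 85, 128, 158.
Circular molecule, 3 cuts → 3 fragments:
  86–128 → 43 bp
  129–158 → 30 bp
  159–162 then 1–85 → 4 + 85 = 89 bp
Sorted largest to smallest: 89, 43, 30 bp.

89, 43, 30 bp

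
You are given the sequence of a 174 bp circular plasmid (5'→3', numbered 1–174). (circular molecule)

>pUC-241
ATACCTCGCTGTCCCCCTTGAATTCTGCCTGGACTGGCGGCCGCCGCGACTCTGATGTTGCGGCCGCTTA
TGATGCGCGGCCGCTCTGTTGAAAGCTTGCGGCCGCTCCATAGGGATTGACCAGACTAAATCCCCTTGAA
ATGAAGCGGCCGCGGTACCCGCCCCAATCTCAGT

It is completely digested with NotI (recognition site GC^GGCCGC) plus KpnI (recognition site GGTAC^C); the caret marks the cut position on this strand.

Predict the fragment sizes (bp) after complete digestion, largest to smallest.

54, 47, 23, 22, 17, 11 bp

NotI sites (GCGGCCGC) start at positions 37, 60, 77, 99, 146.
NotI cuts after base 2 of each site, so after positions 38, 61, 78, 100, 147.
The KpnI site (GGTACC) starts at position 154.
KpnI cuts after base 5 of each site (before the last base), so after position 158.
Combined cut positions: 38, 61, 78, 100, 147, 158.
Circular molecule, 6 cuts → 6 fragments:
  39–61 → 23 bp
  62–78 → 17 bp
  79–100 → 22 bp
  101–147 → 47 bp
  148–158 → 11 bp
  159–174 then 1–38 → 16 + 38 = 54 bp
Sorted largest to smallest: 54, 47, 23, 22, 17, 11 bp.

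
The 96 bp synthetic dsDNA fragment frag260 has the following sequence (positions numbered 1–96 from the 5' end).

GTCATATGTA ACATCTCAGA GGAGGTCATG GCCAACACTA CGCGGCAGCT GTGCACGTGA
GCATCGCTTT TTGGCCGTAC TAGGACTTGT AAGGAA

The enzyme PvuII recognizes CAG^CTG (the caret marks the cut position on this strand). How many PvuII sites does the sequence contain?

CAGCTG occurs starting at position 46.
PvuII cuts at 1 site.

1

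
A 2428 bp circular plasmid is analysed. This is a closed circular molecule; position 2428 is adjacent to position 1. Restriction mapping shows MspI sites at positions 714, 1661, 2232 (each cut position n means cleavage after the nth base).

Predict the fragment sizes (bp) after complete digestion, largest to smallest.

Circular molecule, 3 cuts → 3 fragments:
  1661 − 714 = 947 bp
  2232 − 1661 = 571 bp
  wrap: 2428 − 2232 + 714 = 910 bp
Sorted largest to smallest: 947, 910, 571 bp.

947, 910, 571 bp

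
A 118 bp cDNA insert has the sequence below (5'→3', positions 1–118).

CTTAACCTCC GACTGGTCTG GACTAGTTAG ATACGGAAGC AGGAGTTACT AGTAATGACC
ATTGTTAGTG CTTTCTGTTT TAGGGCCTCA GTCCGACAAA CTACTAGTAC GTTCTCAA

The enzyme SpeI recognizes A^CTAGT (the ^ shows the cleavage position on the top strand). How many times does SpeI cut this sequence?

3

ACTAGT occurs starting at positions 22, 48, 103.
SpeI cuts at 3 sites.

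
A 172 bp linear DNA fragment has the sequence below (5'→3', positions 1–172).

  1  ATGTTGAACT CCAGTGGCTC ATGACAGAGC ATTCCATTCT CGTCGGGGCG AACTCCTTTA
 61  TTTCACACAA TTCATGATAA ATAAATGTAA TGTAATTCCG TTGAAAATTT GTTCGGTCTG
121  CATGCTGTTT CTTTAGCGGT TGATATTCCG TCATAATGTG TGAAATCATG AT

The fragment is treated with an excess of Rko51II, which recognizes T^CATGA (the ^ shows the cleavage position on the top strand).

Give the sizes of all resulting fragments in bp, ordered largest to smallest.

Rko51II sites (TCATGA) start at positions 19, 72, 166.
Rko51II cuts after the first base of each site, so after positions 19, 72, 166.
Linear molecule, 3 cuts → 4 fragments:
  1–19 → 19 bp
  20–72 → 53 bp
  73–166 → 94 bp
  167–172 → 6 bp
Sorted largest to smallest: 94, 53, 19, 6 bp.

94, 53, 19, 6 bp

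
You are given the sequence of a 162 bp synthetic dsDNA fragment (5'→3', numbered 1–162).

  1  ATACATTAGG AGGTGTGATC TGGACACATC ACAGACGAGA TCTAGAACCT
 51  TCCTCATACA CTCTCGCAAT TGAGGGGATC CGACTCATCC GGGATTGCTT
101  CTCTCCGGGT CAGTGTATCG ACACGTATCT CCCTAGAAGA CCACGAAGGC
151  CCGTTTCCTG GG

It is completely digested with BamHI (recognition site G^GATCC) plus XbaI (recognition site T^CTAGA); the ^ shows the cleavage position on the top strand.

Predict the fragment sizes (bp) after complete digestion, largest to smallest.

86, 41, 35 bp

The BamHI site (GGATCC) starts at position 76.
BamHI cuts after the first base of each site, so after position 76.
The XbaI site (TCTAGA) starts at position 41.
XbaI cuts after the first base of each site, so after position 41.
Combined cut positions: 41, 76.
Linear molecule, 2 cuts → 3 fragments:
  1–41 → 41 bp
  42–76 → 35 bp
  77–162 → 86 bp
Sorted largest to smallest: 86, 41, 35 bp.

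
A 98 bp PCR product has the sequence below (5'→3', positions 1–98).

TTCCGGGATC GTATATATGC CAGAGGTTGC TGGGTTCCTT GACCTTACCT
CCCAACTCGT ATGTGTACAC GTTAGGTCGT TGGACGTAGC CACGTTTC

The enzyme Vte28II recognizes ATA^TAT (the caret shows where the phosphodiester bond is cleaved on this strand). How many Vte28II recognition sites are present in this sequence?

ATATAT occurs starting at position 13.
Vte28II cuts at 1 site.

1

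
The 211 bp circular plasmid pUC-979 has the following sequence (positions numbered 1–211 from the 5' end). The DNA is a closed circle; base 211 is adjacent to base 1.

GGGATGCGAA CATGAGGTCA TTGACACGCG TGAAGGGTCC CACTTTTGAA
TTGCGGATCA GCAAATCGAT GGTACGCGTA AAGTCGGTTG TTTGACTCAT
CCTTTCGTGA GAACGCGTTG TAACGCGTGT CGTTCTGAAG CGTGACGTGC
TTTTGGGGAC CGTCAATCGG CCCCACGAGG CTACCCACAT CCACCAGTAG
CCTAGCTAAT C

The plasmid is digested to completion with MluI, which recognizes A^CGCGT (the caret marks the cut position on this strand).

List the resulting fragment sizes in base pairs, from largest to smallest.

MluI sites (ACGCGT) start at positions 26, 74, 113, 123.
MluI cuts after the first base of each site, so after positions 26, 74, 113, 123.
Circular molecule, 4 cuts → 4 fragments:
  27–74 → 48 bp
  75–113 → 39 bp
  114–123 → 10 bp
  124–211 then 1–26 → 88 + 26 = 114 bp
Sorted largest to smallest: 114, 48, 39, 10 bp.

114, 48, 39, 10 bp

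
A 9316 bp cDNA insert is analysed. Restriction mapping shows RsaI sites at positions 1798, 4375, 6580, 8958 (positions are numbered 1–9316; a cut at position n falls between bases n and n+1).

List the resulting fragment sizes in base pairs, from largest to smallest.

2577, 2378, 2205, 1798, 358 bp

Linear molecule, 4 cuts → 5 fragments:
  1798 − 0 = 1798 bp
  4375 − 1798 = 2577 bp
  6580 − 4375 = 2205 bp
  8958 − 6580 = 2378 bp
  9316 − 8958 = 358 bp
Sorted largest to smallest: 2577, 2378, 2205, 1798, 358 bp.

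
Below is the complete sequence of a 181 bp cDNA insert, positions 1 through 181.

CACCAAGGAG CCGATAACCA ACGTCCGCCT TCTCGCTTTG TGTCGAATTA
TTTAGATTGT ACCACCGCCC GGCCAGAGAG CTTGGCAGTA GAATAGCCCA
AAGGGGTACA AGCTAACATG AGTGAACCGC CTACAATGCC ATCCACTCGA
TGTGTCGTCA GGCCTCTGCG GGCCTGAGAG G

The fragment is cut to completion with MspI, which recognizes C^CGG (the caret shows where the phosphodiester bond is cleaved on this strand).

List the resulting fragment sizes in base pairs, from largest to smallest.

112, 69 bp

The MspI site (CCGG) starts at position 69.
MspI cuts after the first base of each site, so after position 69.
Linear molecule, 1 cut → 2 fragments:
  1–69 → 69 bp
  70–181 → 112 bp
Sorted largest to smallest: 112, 69 bp.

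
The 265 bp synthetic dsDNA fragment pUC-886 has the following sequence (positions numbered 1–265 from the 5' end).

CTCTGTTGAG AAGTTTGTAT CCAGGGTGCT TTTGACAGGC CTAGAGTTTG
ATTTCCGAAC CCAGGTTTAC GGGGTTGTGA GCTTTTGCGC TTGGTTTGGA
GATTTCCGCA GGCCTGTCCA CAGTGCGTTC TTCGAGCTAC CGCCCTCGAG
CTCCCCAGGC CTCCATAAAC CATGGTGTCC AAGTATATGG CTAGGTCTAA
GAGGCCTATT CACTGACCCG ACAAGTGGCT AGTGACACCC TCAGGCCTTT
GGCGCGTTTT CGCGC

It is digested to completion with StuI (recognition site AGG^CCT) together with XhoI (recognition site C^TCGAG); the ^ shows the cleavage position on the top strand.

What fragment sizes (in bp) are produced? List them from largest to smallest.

73, 45, 41, 39, 33, 20, 14 bp

StuI sites (AGGCCT) start at positions 37, 110, 157, 202, 243.
StuI cuts after base 3 of each site, so after positions 39, 112, 159, 204, 245.
The XhoI site (CTCGAG) starts at position 145.
XhoI cuts after the first base of each site, so after position 145.
Combined cut positions: 39, 112, 145, 159, 204, 245.
Linear molecule, 6 cuts → 7 fragments:
  1–39 → 39 bp
  40–112 → 73 bp
  113–145 → 33 bp
  146–159 → 14 bp
  160–204 → 45 bp
  205–245 → 41 bp
  246–265 → 20 bp
Sorted largest to smallest: 73, 45, 41, 39, 33, 20, 14 bp.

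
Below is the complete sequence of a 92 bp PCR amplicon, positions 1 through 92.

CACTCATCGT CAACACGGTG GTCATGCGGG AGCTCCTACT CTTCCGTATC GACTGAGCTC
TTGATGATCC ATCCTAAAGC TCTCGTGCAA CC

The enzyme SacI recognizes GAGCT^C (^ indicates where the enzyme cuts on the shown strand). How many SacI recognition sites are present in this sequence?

GAGCTC occurs starting at positions 30, 55.
SacI cuts at 2 sites.

2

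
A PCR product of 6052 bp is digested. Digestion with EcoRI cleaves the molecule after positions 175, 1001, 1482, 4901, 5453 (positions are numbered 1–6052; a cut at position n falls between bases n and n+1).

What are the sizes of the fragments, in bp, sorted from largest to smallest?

3419, 826, 599, 552, 481, 175 bp

Linear molecule, 5 cuts → 6 fragments:
  175 − 0 = 175 bp
  1001 − 175 = 826 bp
  1482 − 1001 = 481 bp
  4901 − 1482 = 3419 bp
  5453 − 4901 = 552 bp
  6052 − 5453 = 599 bp
Sorted largest to smallest: 3419, 826, 599, 552, 481, 175 bp.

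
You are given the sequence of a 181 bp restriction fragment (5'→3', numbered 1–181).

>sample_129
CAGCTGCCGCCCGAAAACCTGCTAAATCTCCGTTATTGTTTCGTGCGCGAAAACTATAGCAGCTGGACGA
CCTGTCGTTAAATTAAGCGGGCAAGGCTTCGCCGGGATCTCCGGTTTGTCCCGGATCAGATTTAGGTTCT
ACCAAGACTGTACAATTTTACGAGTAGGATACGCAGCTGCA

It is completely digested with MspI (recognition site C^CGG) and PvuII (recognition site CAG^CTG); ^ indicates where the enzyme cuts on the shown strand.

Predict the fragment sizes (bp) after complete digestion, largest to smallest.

59, 55, 40, 10, 9, 5, 3 bp

MspI sites (CCGG) start at positions 102, 111, 121.
MspI cuts after the first base of each site, so after positions 102, 111, 121.
PvuII sites (CAGCTG) start at positions 1, 60, 174.
PvuII cuts after base 3 of each site, so after positions 3, 62, 176.
Combined cut positions: 3, 62, 102, 111, 121, 176.
Linear molecule, 6 cuts → 7 fragments:
  1–3 → 3 bp
  4–62 → 59 bp
  63–102 → 40 bp
  103–111 → 9 bp
  112–121 → 10 bp
  122–176 → 55 bp
  177–181 → 5 bp
Sorted largest to smallest: 59, 55, 40, 10, 9, 5, 3 bp.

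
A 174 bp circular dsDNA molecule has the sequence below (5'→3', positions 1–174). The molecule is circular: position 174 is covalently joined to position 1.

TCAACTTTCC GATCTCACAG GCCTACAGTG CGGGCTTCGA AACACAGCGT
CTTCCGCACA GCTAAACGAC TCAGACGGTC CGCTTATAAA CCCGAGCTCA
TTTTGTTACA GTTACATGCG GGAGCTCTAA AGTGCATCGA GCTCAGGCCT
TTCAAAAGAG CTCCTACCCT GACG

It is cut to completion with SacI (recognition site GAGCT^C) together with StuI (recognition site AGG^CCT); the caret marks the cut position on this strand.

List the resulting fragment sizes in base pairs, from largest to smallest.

SacI sites (GAGCTC) start at positions 94, 122, 139, 158.
SacI cuts after base 5 of each site (before the last base), so after positions 98, 126, 143, 162.
StuI sites (AGGCCT) start at positions 19, 145.
StuI cuts after base 3 of each site, so after positions 21, 147.
Combined cut positions: 21, 98, 126, 143, 147, 162.
Circular molecule, 6 cuts → 6 fragments:
  22–98 → 77 bp
  99–126 → 28 bp
  127–143 → 17 bp
  144–147 → 4 bp
  148–162 → 15 bp
  163–174 then 1–21 → 12 + 21 = 33 bp
Sorted largest to smallest: 77, 33, 28, 17, 15, 4 bp.

77, 33, 28, 17, 15, 4 bp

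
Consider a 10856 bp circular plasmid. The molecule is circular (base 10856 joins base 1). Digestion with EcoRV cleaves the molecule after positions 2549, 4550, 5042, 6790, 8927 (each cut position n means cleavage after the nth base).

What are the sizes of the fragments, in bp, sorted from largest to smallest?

Circular molecule, 5 cuts → 5 fragments:
  4550 − 2549 = 2001 bp
  5042 − 4550 = 492 bp
  6790 − 5042 = 1748 bp
  8927 − 6790 = 2137 bp
  wrap: 10856 − 8927 + 2549 = 4478 bp
Sorted largest to smallest: 4478, 2137, 2001, 1748, 492 bp.

4478, 2137, 2001, 1748, 492 bp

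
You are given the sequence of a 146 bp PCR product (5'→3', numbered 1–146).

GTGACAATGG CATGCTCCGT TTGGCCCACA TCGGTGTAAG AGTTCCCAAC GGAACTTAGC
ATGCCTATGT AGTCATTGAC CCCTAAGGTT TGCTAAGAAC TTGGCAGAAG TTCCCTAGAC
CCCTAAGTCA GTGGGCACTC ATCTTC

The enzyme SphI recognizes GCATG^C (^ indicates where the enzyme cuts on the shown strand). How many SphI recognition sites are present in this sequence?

GCATGC occurs starting at positions 10, 59.
SphI cuts at 2 sites.

2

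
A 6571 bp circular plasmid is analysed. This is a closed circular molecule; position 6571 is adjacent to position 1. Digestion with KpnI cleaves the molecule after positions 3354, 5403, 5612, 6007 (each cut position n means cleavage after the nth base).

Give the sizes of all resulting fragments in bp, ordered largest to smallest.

3918, 2049, 395, 209 bp

Circular molecule, 4 cuts → 4 fragments:
  5403 − 3354 = 2049 bp
  5612 − 5403 = 209 bp
  6007 − 5612 = 395 bp
  wrap: 6571 − 6007 + 3354 = 3918 bp
Sorted largest to smallest: 3918, 2049, 395, 209 bp.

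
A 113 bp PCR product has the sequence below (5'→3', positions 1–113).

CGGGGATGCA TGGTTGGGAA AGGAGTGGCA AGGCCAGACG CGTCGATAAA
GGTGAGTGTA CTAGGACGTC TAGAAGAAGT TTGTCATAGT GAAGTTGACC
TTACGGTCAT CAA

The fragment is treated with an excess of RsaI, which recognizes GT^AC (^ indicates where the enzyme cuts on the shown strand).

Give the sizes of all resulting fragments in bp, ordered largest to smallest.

The RsaI site (GTAC) starts at position 58.
RsaI cuts after base 2 of each site, so after position 59.
Linear molecule, 1 cut → 2 fragments:
  1–59 → 59 bp
  60–113 → 54 bp
Sorted largest to smallest: 59, 54 bp.

59, 54 bp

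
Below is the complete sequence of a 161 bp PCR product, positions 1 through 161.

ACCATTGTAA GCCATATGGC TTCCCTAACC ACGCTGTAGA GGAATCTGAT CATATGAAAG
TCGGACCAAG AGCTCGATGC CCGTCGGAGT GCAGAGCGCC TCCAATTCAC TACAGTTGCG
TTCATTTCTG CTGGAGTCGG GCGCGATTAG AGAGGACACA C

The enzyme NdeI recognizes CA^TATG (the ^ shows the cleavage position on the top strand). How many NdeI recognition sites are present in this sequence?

CATATG occurs starting at positions 13, 51.
NdeI cuts at 2 sites.

2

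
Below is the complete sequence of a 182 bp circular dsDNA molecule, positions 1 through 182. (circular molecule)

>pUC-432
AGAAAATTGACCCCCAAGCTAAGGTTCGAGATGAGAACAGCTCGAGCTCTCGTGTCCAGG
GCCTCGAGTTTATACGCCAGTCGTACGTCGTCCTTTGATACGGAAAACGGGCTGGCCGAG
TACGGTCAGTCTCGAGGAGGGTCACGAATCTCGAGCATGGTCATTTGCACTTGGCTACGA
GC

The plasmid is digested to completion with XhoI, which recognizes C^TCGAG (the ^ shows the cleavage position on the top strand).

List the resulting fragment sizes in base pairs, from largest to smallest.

73, 68, 22, 19 bp

XhoI sites (CTCGAG) start at positions 41, 63, 131, 150.
XhoI cuts after the first base of each site, so after positions 41, 63, 131, 150.
Circular molecule, 4 cuts → 4 fragments:
  42–63 → 22 bp
  64–131 → 68 bp
  132–150 → 19 bp
  151–182 then 1–41 → 32 + 41 = 73 bp
Sorted largest to smallest: 73, 68, 22, 19 bp.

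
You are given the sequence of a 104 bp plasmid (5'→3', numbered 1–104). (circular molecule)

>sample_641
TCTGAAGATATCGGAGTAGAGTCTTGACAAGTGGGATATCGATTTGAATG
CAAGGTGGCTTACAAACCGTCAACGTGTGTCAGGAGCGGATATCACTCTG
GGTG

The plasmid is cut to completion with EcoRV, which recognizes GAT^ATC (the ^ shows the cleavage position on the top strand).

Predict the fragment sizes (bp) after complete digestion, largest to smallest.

54, 28, 22 bp

EcoRV sites (GATATC) start at positions 7, 35, 89.
EcoRV cuts after base 3 of each site, so after positions 9, 37, 91.
Circular molecule, 3 cuts → 3 fragments:
  10–37 → 28 bp
  38–91 → 54 bp
  92–104 then 1–9 → 13 + 9 = 22 bp
Sorted largest to smallest: 54, 28, 22 bp.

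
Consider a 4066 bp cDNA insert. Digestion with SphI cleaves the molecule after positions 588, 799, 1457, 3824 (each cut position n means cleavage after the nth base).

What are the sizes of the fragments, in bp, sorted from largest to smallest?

2367, 658, 588, 242, 211 bp

Linear molecule, 4 cuts → 5 fragments:
  588 − 0 = 588 bp
  799 − 588 = 211 bp
  1457 − 799 = 658 bp
  3824 − 1457 = 2367 bp
  4066 − 3824 = 242 bp
Sorted largest to smallest: 2367, 658, 588, 242, 211 bp.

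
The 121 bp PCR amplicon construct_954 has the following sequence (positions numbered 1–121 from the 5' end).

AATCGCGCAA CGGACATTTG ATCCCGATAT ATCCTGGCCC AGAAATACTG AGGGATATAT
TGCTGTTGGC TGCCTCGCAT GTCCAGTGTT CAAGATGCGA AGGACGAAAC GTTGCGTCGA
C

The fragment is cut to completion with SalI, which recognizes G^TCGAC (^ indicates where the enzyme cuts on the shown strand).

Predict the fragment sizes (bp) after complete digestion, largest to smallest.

The SalI site (GTCGAC) starts at position 116.
SalI cuts after the first base of each site, so after position 116.
Linear molecule, 1 cut → 2 fragments:
  1–116 → 116 bp
  117–121 → 5 bp
Sorted largest to smallest: 116, 5 bp.

116, 5 bp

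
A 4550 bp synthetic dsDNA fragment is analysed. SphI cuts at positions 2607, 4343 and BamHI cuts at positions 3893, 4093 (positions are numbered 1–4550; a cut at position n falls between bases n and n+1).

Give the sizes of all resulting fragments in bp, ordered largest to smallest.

2607, 1286, 250, 207, 200 bp

Combined cut positions (sorted): 2607, 3893, 4093, 4343.
Linear molecule, 4 cuts → 5 fragments:
  2607 − 0 = 2607 bp
  3893 − 2607 = 1286 bp
  4093 − 3893 = 200 bp
  4343 − 4093 = 250 bp
  4550 − 4343 = 207 bp
Sorted largest to smallest: 2607, 1286, 250, 207, 200 bp.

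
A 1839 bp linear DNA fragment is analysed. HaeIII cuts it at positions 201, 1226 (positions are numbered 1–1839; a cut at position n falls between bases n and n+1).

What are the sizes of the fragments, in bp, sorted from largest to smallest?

1025, 613, 201 bp

Linear molecule, 2 cuts → 3 fragments:
  201 − 0 = 201 bp
  1226 − 201 = 1025 bp
  1839 − 1226 = 613 bp
Sorted largest to smallest: 1025, 613, 201 bp.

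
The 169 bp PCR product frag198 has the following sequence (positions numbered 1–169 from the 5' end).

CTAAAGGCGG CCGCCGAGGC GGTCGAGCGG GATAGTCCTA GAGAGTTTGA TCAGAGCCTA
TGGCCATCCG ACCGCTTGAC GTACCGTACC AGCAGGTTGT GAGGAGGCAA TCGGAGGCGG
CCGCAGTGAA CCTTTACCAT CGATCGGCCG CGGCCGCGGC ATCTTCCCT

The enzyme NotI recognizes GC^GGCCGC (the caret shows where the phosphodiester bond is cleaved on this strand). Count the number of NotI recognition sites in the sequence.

3

GCGGCCGC occurs starting at positions 7, 117, 150.
NotI cuts at 3 sites.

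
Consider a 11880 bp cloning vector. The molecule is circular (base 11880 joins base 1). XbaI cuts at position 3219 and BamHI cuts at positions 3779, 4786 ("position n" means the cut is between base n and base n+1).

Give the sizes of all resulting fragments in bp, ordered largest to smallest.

Combined cut positions (sorted): 3219, 3779, 4786.
Circular molecule, 3 cuts → 3 fragments:
  3779 − 3219 = 560 bp
  4786 − 3779 = 1007 bp
  wrap: 11880 − 4786 + 3219 = 10313 bp
Sorted largest to smallest: 10313, 1007, 560 bp.

10313, 1007, 560 bp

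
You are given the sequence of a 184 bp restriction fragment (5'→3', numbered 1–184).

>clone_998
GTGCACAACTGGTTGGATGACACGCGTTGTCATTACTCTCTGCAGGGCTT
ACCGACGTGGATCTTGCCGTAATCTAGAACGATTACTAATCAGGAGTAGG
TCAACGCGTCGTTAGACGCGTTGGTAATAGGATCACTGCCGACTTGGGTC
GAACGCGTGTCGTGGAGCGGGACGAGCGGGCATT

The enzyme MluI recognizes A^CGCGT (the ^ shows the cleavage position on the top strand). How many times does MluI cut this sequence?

4

ACGCGT occurs starting at positions 22, 104, 116, 153.
MluI cuts at 4 sites.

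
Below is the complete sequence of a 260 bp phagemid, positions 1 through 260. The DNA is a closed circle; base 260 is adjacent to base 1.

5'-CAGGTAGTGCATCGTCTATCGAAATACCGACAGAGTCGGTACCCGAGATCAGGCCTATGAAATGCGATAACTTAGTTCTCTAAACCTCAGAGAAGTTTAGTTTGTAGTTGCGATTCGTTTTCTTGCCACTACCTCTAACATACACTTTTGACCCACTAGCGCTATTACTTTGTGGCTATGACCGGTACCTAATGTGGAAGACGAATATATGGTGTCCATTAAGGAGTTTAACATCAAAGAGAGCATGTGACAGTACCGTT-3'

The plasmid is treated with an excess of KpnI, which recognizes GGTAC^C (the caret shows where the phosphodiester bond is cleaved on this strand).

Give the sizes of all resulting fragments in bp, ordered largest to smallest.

KpnI sites (GGTACC) start at positions 38, 184.
KpnI cuts after base 5 of each site (before the last base), so after positions 42, 188.
Circular molecule, 2 cuts → 2 fragments:
  43–188 → 146 bp
  189–260 then 1–42 → 72 + 42 = 114 bp
Sorted largest to smallest: 146, 114 bp.

146, 114 bp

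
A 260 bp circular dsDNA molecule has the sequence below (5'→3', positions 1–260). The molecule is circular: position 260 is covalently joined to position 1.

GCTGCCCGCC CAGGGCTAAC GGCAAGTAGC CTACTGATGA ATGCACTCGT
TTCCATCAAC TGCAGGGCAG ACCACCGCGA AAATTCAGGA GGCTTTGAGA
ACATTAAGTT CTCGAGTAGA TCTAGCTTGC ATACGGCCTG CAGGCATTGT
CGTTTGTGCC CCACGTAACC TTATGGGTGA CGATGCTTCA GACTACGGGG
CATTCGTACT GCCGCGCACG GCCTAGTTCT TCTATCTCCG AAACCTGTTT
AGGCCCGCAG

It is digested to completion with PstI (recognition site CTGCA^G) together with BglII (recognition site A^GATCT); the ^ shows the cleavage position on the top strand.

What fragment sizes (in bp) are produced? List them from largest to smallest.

182, 54, 24 bp

PstI sites (CTGCAG) start at positions 60, 138.
PstI cuts after base 5 of each site (before the last base), so after positions 64, 142.
The BglII site (AGATCT) starts at position 118.
BglII cuts after the first base of each site, so after position 118.
Combined cut positions: 64, 118, 142.
Circular molecule, 3 cuts → 3 fragments:
  65–118 → 54 bp
  119–142 → 24 bp
  143–260 then 1–64 → 118 + 64 = 182 bp
Sorted largest to smallest: 182, 54, 24 bp.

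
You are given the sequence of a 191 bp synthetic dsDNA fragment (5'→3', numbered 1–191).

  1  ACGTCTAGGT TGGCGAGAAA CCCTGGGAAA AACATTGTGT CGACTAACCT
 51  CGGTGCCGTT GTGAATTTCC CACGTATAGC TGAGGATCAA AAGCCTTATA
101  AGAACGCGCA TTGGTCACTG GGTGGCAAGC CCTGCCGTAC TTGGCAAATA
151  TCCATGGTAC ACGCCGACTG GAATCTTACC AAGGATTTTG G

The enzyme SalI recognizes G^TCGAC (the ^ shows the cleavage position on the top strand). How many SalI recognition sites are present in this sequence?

GTCGAC occurs starting at position 39.
SalI cuts at 1 site.

1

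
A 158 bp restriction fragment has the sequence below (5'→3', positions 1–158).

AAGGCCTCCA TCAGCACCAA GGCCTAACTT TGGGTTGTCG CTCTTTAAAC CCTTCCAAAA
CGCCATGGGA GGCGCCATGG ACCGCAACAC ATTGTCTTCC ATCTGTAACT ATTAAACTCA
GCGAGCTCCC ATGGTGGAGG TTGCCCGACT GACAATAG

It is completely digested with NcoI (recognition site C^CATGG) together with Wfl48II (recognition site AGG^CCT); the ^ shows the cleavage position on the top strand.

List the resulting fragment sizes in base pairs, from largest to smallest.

NcoI sites (CCATGG) start at positions 63, 75, 129.
NcoI cuts after the first base of each site, so after positions 63, 75, 129.
Wfl48II sites (AGGCCT) start at positions 2, 20.
Wfl48II cuts after base 3 of each site, so after positions 4, 22.
Combined cut positions: 4, 22, 63, 75, 129.
Linear molecule, 5 cuts → 6 fragments:
  1–4 → 4 bp
  5–22 → 18 bp
  23–63 → 41 bp
  64–75 → 12 bp
  76–129 → 54 bp
  130–158 → 29 bp
Sorted largest to smallest: 54, 41, 29, 18, 12, 4 bp.

54, 41, 29, 18, 12, 4 bp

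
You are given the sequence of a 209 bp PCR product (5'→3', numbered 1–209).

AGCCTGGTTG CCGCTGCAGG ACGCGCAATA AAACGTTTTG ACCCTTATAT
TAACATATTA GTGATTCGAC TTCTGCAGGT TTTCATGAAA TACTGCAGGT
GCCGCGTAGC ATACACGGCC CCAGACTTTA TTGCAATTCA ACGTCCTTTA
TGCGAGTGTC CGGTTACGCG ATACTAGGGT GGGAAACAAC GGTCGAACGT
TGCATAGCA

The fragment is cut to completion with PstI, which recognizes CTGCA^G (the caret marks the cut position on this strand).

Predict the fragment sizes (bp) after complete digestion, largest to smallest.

PstI sites (CTGCAG) start at positions 14, 73, 93.
PstI cuts after base 5 of each site (before the last base), so after positions 18, 77, 97.
Linear molecule, 3 cuts → 4 fragments:
  1–18 → 18 bp
  19–77 → 59 bp
  78–97 → 20 bp
  98–209 → 112 bp
Sorted largest to smallest: 112, 59, 20, 18 bp.

112, 59, 20, 18 bp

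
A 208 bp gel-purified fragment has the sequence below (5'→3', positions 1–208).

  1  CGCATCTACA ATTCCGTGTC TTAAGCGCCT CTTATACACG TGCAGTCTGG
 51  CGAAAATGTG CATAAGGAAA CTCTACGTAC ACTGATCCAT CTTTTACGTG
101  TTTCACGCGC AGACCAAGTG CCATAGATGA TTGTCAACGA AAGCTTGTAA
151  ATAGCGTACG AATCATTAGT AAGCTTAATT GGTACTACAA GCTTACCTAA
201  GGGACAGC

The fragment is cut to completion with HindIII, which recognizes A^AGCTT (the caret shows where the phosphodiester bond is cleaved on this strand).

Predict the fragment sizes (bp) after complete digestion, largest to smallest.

141, 30, 19, 18 bp

HindIII sites (AAGCTT) start at positions 141, 171, 189.
HindIII cuts after the first base of each site, so after positions 141, 171, 189.
Linear molecule, 3 cuts → 4 fragments:
  1–141 → 141 bp
  142–171 → 30 bp
  172–189 → 18 bp
  190–208 → 19 bp
Sorted largest to smallest: 141, 30, 19, 18 bp.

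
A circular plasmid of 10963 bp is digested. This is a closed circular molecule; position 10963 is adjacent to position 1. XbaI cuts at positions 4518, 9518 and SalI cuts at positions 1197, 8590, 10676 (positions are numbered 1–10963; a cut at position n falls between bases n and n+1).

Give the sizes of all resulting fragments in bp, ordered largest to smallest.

4072, 3321, 1484, 1158, 928 bp

Combined cut positions (sorted): 1197, 4518, 8590, 9518, 10676.
Circular molecule, 5 cuts → 5 fragments:
  4518 − 1197 = 3321 bp
  8590 − 4518 = 4072 bp
  9518 − 8590 = 928 bp
  10676 − 9518 = 1158 bp
  wrap: 10963 − 10676 + 1197 = 1484 bp
Sorted largest to smallest: 4072, 3321, 1484, 1158, 928 bp.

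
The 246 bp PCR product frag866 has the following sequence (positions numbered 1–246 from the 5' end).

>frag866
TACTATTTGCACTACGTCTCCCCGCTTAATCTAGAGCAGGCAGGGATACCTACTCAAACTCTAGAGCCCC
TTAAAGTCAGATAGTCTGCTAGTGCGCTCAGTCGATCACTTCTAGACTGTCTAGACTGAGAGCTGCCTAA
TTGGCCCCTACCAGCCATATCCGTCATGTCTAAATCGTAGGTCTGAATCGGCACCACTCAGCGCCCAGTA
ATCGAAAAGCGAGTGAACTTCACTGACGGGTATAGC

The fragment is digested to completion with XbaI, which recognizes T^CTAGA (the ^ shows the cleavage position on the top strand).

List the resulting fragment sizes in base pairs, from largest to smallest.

126, 51, 30, 30, 9 bp

XbaI sites (TCTAGA) start at positions 30, 60, 111, 120.
XbaI cuts after the first base of each site, so after positions 30, 60, 111, 120.
Linear molecule, 4 cuts → 5 fragments:
  1–30 → 30 bp
  31–60 → 30 bp
  61–111 → 51 bp
  112–120 → 9 bp
  121–246 → 126 bp
Sorted largest to smallest: 126, 51, 30, 30, 9 bp.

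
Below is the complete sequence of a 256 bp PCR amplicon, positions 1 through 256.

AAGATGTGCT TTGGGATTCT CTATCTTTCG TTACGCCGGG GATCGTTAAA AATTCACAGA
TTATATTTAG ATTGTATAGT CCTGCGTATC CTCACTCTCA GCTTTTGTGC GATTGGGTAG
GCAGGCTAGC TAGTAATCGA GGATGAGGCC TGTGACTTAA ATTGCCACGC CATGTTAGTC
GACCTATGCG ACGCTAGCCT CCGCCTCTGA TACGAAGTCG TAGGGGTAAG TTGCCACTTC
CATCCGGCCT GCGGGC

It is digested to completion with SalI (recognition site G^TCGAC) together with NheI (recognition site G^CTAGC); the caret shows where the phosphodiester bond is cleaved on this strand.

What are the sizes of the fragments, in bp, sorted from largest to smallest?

The SalI site (GTCGAC) starts at position 178.
SalI cuts after the first base of each site, so after position 178.
NheI sites (GCTAGC) start at positions 125, 193.
NheI cuts after the first base of each site, so after positions 125, 193.
Combined cut positions: 125, 178, 193.
Linear molecule, 3 cuts → 4 fragments:
  1–125 → 125 bp
  126–178 → 53 bp
  179–193 → 15 bp
  194–256 → 63 bp
Sorted largest to smallest: 125, 63, 53, 15 bp.

125, 63, 53, 15 bp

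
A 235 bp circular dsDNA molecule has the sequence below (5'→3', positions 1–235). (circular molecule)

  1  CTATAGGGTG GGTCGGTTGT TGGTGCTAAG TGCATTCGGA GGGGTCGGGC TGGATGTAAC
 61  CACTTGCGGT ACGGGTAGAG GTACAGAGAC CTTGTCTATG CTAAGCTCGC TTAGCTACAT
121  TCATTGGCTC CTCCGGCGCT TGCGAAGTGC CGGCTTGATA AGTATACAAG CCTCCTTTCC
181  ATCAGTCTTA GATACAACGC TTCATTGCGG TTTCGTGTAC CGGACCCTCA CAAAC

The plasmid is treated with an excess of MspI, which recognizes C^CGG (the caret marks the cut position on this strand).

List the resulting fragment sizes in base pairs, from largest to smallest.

MspI sites (CCGG) start at positions 133, 150, 220.
MspI cuts after the first base of each site, so after positions 133, 150, 220.
Circular molecule, 3 cuts → 3 fragments:
  134–150 → 17 bp
  151–220 → 70 bp
  221–235 then 1–133 → 15 + 133 = 148 bp
Sorted largest to smallest: 148, 70, 17 bp.

148, 70, 17 bp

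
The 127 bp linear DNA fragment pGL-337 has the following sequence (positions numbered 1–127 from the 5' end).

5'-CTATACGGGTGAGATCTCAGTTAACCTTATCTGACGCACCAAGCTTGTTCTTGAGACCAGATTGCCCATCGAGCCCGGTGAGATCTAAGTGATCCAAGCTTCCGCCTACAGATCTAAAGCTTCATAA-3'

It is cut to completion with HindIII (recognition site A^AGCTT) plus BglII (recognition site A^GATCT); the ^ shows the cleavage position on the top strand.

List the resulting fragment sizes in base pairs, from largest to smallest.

HindIII sites (AAGCTT) start at positions 41, 96, 117.
HindIII cuts after the first base of each site, so after positions 41, 96, 117.
BglII sites (AGATCT) start at positions 12, 81, 110.
BglII cuts after the first base of each site, so after positions 12, 81, 110.
Combined cut positions: 12, 41, 81, 96, 110, 117.
Linear molecule, 6 cuts → 7 fragments:
  1–12 → 12 bp
  13–41 → 29 bp
  42–81 → 40 bp
  82–96 → 15 bp
  97–110 → 14 bp
  111–117 → 7 bp
  118–127 → 10 bp
Sorted largest to smallest: 40, 29, 15, 14, 12, 10, 7 bp.

40, 29, 15, 14, 12, 10, 7 bp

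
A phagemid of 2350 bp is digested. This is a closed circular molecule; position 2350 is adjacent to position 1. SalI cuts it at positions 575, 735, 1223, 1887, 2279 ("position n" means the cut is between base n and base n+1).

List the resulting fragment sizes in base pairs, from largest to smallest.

664, 646, 488, 392, 160 bp

Circular molecule, 5 cuts → 5 fragments:
  735 − 575 = 160 bp
  1223 − 735 = 488 bp
  1887 − 1223 = 664 bp
  2279 − 1887 = 392 bp
  wrap: 2350 − 2279 + 575 = 646 bp
Sorted largest to smallest: 664, 646, 488, 392, 160 bp.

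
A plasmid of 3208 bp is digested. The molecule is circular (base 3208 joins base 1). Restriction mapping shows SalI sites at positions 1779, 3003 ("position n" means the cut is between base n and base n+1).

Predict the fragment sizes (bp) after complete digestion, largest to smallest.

1984, 1224 bp

Circular molecule, 2 cuts → 2 fragments:
  3003 − 1779 = 1224 bp
  wrap: 3208 − 3003 + 1779 = 1984 bp
Sorted largest to smallest: 1984, 1224 bp.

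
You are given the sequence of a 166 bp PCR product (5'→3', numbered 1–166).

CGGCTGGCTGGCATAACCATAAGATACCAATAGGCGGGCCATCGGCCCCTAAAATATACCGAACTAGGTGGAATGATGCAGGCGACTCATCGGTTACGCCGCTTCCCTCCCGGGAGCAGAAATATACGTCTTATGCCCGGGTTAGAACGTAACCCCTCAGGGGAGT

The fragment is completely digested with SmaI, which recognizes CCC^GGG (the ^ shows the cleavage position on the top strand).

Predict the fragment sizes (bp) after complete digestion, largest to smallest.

111, 28, 27 bp

SmaI sites (CCCGGG) start at positions 109, 136.
SmaI cuts after base 3 of each site, so after positions 111, 138.
Linear molecule, 2 cuts → 3 fragments:
  1–111 → 111 bp
  112–138 → 27 bp
  139–166 → 28 bp
Sorted largest to smallest: 111, 28, 27 bp.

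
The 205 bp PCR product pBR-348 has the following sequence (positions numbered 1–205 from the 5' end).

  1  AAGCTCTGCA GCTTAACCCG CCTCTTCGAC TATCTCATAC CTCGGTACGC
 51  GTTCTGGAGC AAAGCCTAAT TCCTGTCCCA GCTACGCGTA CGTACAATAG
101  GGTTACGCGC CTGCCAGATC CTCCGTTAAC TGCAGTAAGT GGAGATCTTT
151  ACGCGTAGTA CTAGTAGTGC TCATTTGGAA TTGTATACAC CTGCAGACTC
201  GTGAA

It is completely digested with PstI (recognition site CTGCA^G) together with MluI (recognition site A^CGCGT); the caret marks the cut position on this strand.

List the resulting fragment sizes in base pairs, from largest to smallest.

50, 44, 37, 37, 17, 10, 10 bp

PstI sites (CTGCAG) start at positions 6, 130, 191.
PstI cuts after base 5 of each site (before the last base), so after positions 10, 134, 195.
MluI sites (ACGCGT) start at positions 47, 84, 151.
MluI cuts after the first base of each site, so after positions 47, 84, 151.
Combined cut positions: 10, 47, 84, 134, 151, 195.
Linear molecule, 6 cuts → 7 fragments:
  1–10 → 10 bp
  11–47 → 37 bp
  48–84 → 37 bp
  85–134 → 50 bp
  135–151 → 17 bp
  152–195 → 44 bp
  196–205 → 10 bp
Sorted largest to smallest: 50, 44, 37, 37, 17, 10, 10 bp.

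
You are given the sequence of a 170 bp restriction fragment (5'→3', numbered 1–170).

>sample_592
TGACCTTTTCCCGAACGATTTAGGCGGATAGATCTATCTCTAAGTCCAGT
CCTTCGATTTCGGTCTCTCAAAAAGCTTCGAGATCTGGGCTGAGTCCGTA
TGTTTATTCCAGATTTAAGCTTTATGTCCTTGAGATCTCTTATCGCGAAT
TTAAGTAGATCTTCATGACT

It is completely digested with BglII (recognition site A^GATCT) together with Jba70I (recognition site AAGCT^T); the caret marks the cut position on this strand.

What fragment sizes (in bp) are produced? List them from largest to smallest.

BglII sites (AGATCT) start at positions 30, 81, 133, 157.
BglII cuts after the first base of each site, so after positions 30, 81, 133, 157.
Jba70I sites (AAGCTT) start at positions 73, 117.
Jba70I cuts after base 5 of each site (before the last base), so after positions 77, 121.
Combined cut positions: 30, 77, 81, 121, 133, 157.
Linear molecule, 6 cuts → 7 fragments:
  1–30 → 30 bp
  31–77 → 47 bp
  78–81 → 4 bp
  82–121 → 40 bp
  122–133 → 12 bp
  134–157 → 24 bp
  158–170 → 13 bp
Sorted largest to smallest: 47, 40, 30, 24, 13, 12, 4 bp.

47, 40, 30, 24, 13, 12, 4 bp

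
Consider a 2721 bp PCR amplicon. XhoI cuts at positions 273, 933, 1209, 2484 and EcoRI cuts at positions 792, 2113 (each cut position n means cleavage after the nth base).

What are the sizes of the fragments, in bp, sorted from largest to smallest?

904, 519, 371, 276, 273, 237, 141 bp

Combined cut positions (sorted): 273, 792, 933, 1209, 2113, 2484.
Linear molecule, 6 cuts → 7 fragments:
  273 − 0 = 273 bp
  792 − 273 = 519 bp
  933 − 792 = 141 bp
  1209 − 933 = 276 bp
  2113 − 1209 = 904 bp
  2484 − 2113 = 371 bp
  2721 − 2484 = 237 bp
Sorted largest to smallest: 904, 519, 371, 276, 273, 237, 141 bp.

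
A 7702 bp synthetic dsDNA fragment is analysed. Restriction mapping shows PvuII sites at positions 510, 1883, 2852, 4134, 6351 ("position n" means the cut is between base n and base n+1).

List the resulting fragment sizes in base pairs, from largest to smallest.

Linear molecule, 5 cuts → 6 fragments:
  510 − 0 = 510 bp
  1883 − 510 = 1373 bp
  2852 − 1883 = 969 bp
  4134 − 2852 = 1282 bp
  6351 − 4134 = 2217 bp
  7702 − 6351 = 1351 bp
Sorted largest to smallest: 2217, 1373, 1351, 1282, 969, 510 bp.

2217, 1373, 1351, 1282, 969, 510 bp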